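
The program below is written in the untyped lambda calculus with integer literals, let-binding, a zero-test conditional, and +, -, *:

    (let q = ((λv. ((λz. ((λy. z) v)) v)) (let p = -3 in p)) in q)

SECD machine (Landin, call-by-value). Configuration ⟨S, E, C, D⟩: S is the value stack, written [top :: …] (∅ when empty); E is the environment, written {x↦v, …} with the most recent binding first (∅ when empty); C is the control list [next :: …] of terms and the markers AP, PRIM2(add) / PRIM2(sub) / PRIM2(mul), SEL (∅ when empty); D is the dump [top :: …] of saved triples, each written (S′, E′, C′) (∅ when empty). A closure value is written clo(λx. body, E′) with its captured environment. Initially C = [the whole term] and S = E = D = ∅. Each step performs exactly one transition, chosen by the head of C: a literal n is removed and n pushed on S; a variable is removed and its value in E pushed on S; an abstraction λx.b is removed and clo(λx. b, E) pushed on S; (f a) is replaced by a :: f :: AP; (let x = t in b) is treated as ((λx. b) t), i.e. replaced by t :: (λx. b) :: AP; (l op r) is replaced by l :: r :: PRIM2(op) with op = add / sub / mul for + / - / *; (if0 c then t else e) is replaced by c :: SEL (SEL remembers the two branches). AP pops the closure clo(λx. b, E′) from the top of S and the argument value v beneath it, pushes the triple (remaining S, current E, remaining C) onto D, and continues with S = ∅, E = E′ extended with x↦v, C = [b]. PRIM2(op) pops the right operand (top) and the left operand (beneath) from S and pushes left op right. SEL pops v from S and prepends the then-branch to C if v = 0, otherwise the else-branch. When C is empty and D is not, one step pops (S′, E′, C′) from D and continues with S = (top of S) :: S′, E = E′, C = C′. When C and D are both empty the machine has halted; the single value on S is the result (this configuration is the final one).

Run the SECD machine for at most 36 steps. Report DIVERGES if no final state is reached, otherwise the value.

Answer: -3

Machine steps:
0. [S=∅ | E=∅ | C=[(let q = ((λv. ((λz. ((λy. z) v)) v)) (let p = -3 in p)) in q)] | D=∅]
1. [S=∅ | E=∅ | C=[((λv. ((λz. ((λy. z) v)) v)) (let p = -3 in p)) :: (λq. q) :: AP] | D=∅]
2. [S=∅ | E=∅ | C=[(let p = -3 in p) :: (λv. ((λz. ((λy. z) v)) v)) :: AP :: (λq. q) :: AP] | D=∅]
3. [S=∅ | E=∅ | C=[-3 :: (λp. p) :: AP :: (λv. ((λz. ((λy. z) v)) v)) :: AP :: (λq. q) :: AP] | D=∅]
4. [S=[-3] | E=∅ | C=[(λp. p) :: AP :: (λv. ((λz. ((λy. z) v)) v)) :: AP :: (λq. q) :: AP] | D=∅]
5. [S=[clo(λp. p, ∅) :: -3] | E=∅ | C=[AP :: (λv. ((λz. ((λy. z) v)) v)) :: AP :: (λq. q) :: AP] | D=∅]
6. [S=∅ | E={p↦-3} | C=[p] | D=[(∅, ∅, [(λv. ((λz. ((λy. z) v)) v)) :: AP :: (λq. q) :: AP])]]
7. [S=[-3] | E={p↦-3} | C=∅ | D=[(∅, ∅, [(λv. ((λz. ((λy. z) v)) v)) :: AP :: (λq. q) :: AP])]]
8. [S=[-3] | E=∅ | C=[(λv. ((λz. ((λy. z) v)) v)) :: AP :: (λq. q) :: AP] | D=∅]
9. [S=[clo(λv. ((λz. ((λy. z) v)) v), ∅) :: -3] | E=∅ | C=[AP :: (λq. q) :: AP] | D=∅]
10. [S=∅ | E={v↦-3} | C=[((λz. ((λy. z) v)) v)] | D=[(∅, ∅, [(λq. q) :: AP])]]
11. [S=∅ | E={v↦-3} | C=[v :: (λz. ((λy. z) v)) :: AP] | D=[(∅, ∅, [(λq. q) :: AP])]]
12. [S=[-3] | E={v↦-3} | C=[(λz. ((λy. z) v)) :: AP] | D=[(∅, ∅, [(λq. q) :: AP])]]
13. [S=[clo(λz. ((λy. z) v), {v↦-3}) :: -3] | E={v↦-3} | C=[AP] | D=[(∅, ∅, [(λq. q) :: AP])]]
14. [S=∅ | E={z↦-3, v↦-3} | C=[((λy. z) v)] | D=[(∅, {v↦-3}, ∅) :: (∅, ∅, [(λq. q) :: AP])]]
15. [S=∅ | E={z↦-3, v↦-3} | C=[v :: (λy. z) :: AP] | D=[(∅, {v↦-3}, ∅) :: (∅, ∅, [(λq. q) :: AP])]]
16. [S=[-3] | E={z↦-3, v↦-3} | C=[(λy. z) :: AP] | D=[(∅, {v↦-3}, ∅) :: (∅, ∅, [(λq. q) :: AP])]]
17. [S=[clo(λy. z, {z↦-3, v↦-3}) :: -3] | E={z↦-3, v↦-3} | C=[AP] | D=[(∅, {v↦-3}, ∅) :: (∅, ∅, [(λq. q) :: AP])]]
18. [S=∅ | E={y↦-3, z↦-3, v↦-3} | C=[z] | D=[(∅, {z↦-3, v↦-3}, ∅) :: (∅, {v↦-3}, ∅) :: (∅, ∅, [(λq. q) :: AP])]]
19. [S=[-3] | E={y↦-3, z↦-3, v↦-3} | C=∅ | D=[(∅, {z↦-3, v↦-3}, ∅) :: (∅, {v↦-3}, ∅) :: (∅, ∅, [(λq. q) :: AP])]]
20. [S=[-3] | E={z↦-3, v↦-3} | C=∅ | D=[(∅, {v↦-3}, ∅) :: (∅, ∅, [(λq. q) :: AP])]]
21. [S=[-3] | E={v↦-3} | C=∅ | D=[(∅, ∅, [(λq. q) :: AP])]]
22. [S=[-3] | E=∅ | C=[(λq. q) :: AP] | D=∅]
23. [S=[clo(λq. q, ∅) :: -3] | E=∅ | C=[AP] | D=∅]
24. [S=∅ | E={q↦-3} | C=[q] | D=[(∅, ∅, ∅)]]
25. [S=[-3] | E={q↦-3} | C=∅ | D=[(∅, ∅, ∅)]]
26. [S=[-3] | E=∅ | C=∅ | D=∅]
→ final value -3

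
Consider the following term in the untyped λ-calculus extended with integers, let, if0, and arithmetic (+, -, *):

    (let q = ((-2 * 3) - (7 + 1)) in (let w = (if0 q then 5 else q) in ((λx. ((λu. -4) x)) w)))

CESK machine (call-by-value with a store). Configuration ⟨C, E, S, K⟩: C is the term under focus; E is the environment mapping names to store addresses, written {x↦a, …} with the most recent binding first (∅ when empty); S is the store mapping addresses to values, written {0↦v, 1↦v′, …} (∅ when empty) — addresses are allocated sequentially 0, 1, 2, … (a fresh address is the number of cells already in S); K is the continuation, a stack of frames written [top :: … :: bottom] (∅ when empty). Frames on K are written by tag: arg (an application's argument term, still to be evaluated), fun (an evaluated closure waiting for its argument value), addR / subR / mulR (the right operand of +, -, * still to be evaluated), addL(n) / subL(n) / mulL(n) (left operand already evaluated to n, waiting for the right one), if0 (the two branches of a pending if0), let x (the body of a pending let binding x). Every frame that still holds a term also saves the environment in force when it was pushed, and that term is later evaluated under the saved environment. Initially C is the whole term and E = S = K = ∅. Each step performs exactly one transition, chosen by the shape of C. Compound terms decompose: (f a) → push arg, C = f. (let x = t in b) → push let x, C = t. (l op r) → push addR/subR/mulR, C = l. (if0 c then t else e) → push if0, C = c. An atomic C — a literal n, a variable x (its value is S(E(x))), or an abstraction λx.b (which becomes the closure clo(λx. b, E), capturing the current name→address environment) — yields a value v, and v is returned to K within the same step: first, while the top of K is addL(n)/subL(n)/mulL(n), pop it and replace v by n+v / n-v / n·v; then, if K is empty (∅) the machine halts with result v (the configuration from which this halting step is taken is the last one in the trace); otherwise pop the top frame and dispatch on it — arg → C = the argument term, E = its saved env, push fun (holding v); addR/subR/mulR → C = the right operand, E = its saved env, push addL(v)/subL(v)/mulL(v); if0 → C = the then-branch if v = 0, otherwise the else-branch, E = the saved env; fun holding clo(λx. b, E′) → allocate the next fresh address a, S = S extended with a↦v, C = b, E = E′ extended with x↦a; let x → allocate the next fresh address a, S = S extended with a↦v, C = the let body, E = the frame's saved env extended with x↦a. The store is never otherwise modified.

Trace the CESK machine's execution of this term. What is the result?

[0] [C=(let q = ((-2 * 3) - (7 + 1)) in (let w = (if0 q then 5 else q) in ((λx. ((λu. -4) x)) w))) | E=∅ | S=∅ | K=∅]
[1] [C=((-2 * 3) - (7 + 1)) | E=∅ | S=∅ | K=[let q]]
[2] [C=(-2 * 3) | E=∅ | S=∅ | K=[subR :: let q]]
[3] [C=-2 | E=∅ | S=∅ | K=[mulR :: subR :: let q]]
[4] [C=3 | E=∅ | S=∅ | K=[mulL(-2) :: subR :: let q]]
[5] [C=(7 + 1) | E=∅ | S=∅ | K=[subL(-6) :: let q]]
[6] [C=7 | E=∅ | S=∅ | K=[addR :: subL(-6) :: let q]]
[7] [C=1 | E=∅ | S=∅ | K=[addL(7) :: subL(-6) :: let q]]
[8] [C=(let w = (if0 q then 5 else q) in ((λx. ((λu. -4) x)) w)) | E={q↦0} | S={0↦-14} | K=∅]
[9] [C=(if0 q then 5 else q) | E={q↦0} | S={0↦-14} | K=[let w]]
[10] [C=q | E={q↦0} | S={0↦-14} | K=[if0 :: let w]]
[11] [C=q | E={q↦0} | S={0↦-14} | K=[let w]]
[12] [C=((λx. ((λu. -4) x)) w) | E={w↦1, q↦0} | S={0↦-14, 1↦-14} | K=∅]
[13] [C=(λx. ((λu. -4) x)) | E={w↦1, q↦0} | S={0↦-14, 1↦-14} | K=[arg]]
[14] [C=w | E={w↦1, q↦0} | S={0↦-14, 1↦-14} | K=[fun]]
[15] [C=((λu. -4) x) | E={x↦2, w↦1, q↦0} | S={0↦-14, 1↦-14, 2↦-14} | K=∅]
[16] [C=(λu. -4) | E={x↦2, w↦1, q↦0} | S={0↦-14, 1↦-14, 2↦-14} | K=[arg]]
[17] [C=x | E={x↦2, w↦1, q↦0} | S={0↦-14, 1↦-14, 2↦-14} | K=[fun]]
[18] [C=-4 | E={u↦3, x↦2, w↦1, q↦0} | S={0↦-14, 1↦-14, 2↦-14, 3↦-14} | K=∅]
→ final value -4

Answer: -4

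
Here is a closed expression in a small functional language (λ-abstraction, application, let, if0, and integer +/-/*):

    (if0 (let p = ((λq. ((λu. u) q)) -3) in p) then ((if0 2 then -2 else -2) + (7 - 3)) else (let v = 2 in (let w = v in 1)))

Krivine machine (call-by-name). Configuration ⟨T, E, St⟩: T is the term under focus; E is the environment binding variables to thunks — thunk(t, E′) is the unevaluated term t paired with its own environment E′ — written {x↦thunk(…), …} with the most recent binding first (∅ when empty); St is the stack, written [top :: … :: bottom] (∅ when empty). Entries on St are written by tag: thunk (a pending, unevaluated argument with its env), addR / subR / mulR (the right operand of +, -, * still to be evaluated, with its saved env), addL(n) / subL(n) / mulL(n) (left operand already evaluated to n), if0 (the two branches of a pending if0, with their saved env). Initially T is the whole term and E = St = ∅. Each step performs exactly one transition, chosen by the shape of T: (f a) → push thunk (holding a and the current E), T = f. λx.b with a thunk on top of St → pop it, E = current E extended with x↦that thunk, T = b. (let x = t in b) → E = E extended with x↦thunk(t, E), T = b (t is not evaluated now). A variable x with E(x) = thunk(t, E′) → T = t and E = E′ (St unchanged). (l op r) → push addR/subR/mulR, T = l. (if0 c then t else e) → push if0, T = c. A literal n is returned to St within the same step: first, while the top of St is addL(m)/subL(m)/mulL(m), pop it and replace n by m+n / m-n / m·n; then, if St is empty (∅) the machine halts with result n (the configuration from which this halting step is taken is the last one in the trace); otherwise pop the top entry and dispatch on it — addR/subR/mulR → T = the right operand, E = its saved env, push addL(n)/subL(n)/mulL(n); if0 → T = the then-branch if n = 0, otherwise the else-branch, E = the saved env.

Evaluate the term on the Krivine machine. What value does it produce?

step 0: ⟨T=(if0 (let p = ((λq. ((λu. u) q)) -3) in p) then ((if0 2 then -2 else -2) + (7 - 3)) else (let v = 2 in (let w = v in 1))); E=∅; St=∅⟩
step 1: ⟨T=(let p = ((λq. ((λu. u) q)) -3) in p); E=∅; St=[if0]⟩
step 2: ⟨T=p; E={p↦thunk(((λq. ((λu. u) q)) -3), ∅)}; St=[if0]⟩
step 3: ⟨T=((λq. ((λu. u) q)) -3); E=∅; St=[if0]⟩
step 4: ⟨T=(λq. ((λu. u) q)); E=∅; St=[thunk :: if0]⟩
step 5: ⟨T=((λu. u) q); E={q↦thunk(-3, ∅)}; St=[if0]⟩
step 6: ⟨T=(λu. u); E={q↦thunk(-3, ∅)}; St=[thunk :: if0]⟩
step 7: ⟨T=u; E={u↦thunk(q, {q↦thunk(-3, ∅)}), q↦thunk(-3, ∅)}; St=[if0]⟩
step 8: ⟨T=q; E={q↦thunk(-3, ∅)}; St=[if0]⟩
step 9: ⟨T=-3; E=∅; St=[if0]⟩
step 10: ⟨T=(let v = 2 in (let w = v in 1)); E=∅; St=∅⟩
step 11: ⟨T=(let w = v in 1); E={v↦thunk(2, ∅)}; St=∅⟩
step 12: ⟨T=1; E={w↦thunk(v, {v↦thunk(2, ∅)}), v↦thunk(2, ∅)}; St=∅⟩
→ final value 1

Answer: 1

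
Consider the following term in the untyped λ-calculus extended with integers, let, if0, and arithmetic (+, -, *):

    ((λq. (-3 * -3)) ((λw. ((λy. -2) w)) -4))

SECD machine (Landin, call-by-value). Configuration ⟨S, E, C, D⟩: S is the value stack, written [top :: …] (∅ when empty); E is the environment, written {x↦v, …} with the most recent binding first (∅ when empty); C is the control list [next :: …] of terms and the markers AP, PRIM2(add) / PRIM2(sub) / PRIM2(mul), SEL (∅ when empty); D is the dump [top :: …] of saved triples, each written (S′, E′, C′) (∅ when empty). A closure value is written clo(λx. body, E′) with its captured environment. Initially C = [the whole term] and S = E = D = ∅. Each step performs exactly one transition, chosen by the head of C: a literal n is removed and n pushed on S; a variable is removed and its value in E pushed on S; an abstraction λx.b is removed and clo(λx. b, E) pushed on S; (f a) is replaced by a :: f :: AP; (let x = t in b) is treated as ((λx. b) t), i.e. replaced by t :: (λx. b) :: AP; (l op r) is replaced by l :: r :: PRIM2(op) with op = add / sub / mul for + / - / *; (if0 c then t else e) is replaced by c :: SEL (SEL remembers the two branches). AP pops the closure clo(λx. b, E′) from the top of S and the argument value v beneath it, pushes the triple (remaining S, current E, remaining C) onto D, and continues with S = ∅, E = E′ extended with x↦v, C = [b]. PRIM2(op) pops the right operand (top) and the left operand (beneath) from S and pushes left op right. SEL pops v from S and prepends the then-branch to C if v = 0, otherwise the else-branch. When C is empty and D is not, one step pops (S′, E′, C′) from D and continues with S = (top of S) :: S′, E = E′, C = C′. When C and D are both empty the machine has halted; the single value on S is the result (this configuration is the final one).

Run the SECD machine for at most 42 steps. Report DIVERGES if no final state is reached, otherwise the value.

t=0: ⟨S=∅; E=∅; C=[((λq. (-3 * -3)) ((λw. ((λy. -2) w)) -4))]; D=∅⟩
t=1: ⟨S=∅; E=∅; C=[((λw. ((λy. -2) w)) -4) :: (λq. (-3 * -3)) :: AP]; D=∅⟩
t=2: ⟨S=∅; E=∅; C=[-4 :: (λw. ((λy. -2) w)) :: AP :: (λq. (-3 * -3)) :: AP]; D=∅⟩
t=3: ⟨S=[-4]; E=∅; C=[(λw. ((λy. -2) w)) :: AP :: (λq. (-3 * -3)) :: AP]; D=∅⟩
t=4: ⟨S=[clo(λw. ((λy. -2) w), ∅) :: -4]; E=∅; C=[AP :: (λq. (-3 * -3)) :: AP]; D=∅⟩
t=5: ⟨S=∅; E={w↦-4}; C=[((λy. -2) w)]; D=[(∅, ∅, [(λq. (-3 * -3)) :: AP])]⟩
t=6: ⟨S=∅; E={w↦-4}; C=[w :: (λy. -2) :: AP]; D=[(∅, ∅, [(λq. (-3 * -3)) :: AP])]⟩
t=7: ⟨S=[-4]; E={w↦-4}; C=[(λy. -2) :: AP]; D=[(∅, ∅, [(λq. (-3 * -3)) :: AP])]⟩
t=8: ⟨S=[clo(λy. -2, {w↦-4}) :: -4]; E={w↦-4}; C=[AP]; D=[(∅, ∅, [(λq. (-3 * -3)) :: AP])]⟩
t=9: ⟨S=∅; E={y↦-4, w↦-4}; C=[-2]; D=[(∅, {w↦-4}, ∅) :: (∅, ∅, [(λq. (-3 * -3)) :: AP])]⟩
t=10: ⟨S=[-2]; E={y↦-4, w↦-4}; C=∅; D=[(∅, {w↦-4}, ∅) :: (∅, ∅, [(λq. (-3 * -3)) :: AP])]⟩
t=11: ⟨S=[-2]; E={w↦-4}; C=∅; D=[(∅, ∅, [(λq. (-3 * -3)) :: AP])]⟩
t=12: ⟨S=[-2]; E=∅; C=[(λq. (-3 * -3)) :: AP]; D=∅⟩
t=13: ⟨S=[clo(λq. (-3 * -3), ∅) :: -2]; E=∅; C=[AP]; D=∅⟩
t=14: ⟨S=∅; E={q↦-2}; C=[(-3 * -3)]; D=[(∅, ∅, ∅)]⟩
t=15: ⟨S=∅; E={q↦-2}; C=[-3 :: -3 :: PRIM2(mul)]; D=[(∅, ∅, ∅)]⟩
t=16: ⟨S=[-3]; E={q↦-2}; C=[-3 :: PRIM2(mul)]; D=[(∅, ∅, ∅)]⟩
t=17: ⟨S=[-3 :: -3]; E={q↦-2}; C=[PRIM2(mul)]; D=[(∅, ∅, ∅)]⟩
t=18: ⟨S=[9]; E={q↦-2}; C=∅; D=[(∅, ∅, ∅)]⟩
t=19: ⟨S=[9]; E=∅; C=∅; D=∅⟩
→ final value 9

Answer: 9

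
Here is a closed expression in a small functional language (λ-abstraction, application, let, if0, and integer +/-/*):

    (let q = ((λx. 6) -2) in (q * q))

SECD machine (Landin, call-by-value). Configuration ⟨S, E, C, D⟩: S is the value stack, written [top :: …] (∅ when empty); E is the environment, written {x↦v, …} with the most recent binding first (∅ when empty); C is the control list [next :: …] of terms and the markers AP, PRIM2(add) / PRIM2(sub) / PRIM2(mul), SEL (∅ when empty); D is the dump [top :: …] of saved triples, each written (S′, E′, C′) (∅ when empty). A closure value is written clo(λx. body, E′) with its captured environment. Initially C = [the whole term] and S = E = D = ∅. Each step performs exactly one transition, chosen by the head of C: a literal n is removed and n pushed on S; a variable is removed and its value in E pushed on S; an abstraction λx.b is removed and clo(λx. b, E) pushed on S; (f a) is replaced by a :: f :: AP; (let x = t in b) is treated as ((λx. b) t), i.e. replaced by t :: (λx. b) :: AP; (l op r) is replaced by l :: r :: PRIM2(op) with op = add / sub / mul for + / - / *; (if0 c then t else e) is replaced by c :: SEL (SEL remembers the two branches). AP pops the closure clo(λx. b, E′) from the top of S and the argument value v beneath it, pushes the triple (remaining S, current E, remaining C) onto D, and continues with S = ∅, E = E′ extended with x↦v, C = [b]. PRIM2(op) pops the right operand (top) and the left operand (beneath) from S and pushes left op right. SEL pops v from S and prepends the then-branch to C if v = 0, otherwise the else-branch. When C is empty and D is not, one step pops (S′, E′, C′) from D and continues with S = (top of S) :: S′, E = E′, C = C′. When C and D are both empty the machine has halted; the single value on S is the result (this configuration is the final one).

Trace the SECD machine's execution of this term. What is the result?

Answer: 36

Machine steps:
step 0: <S=∅, E=∅, C=[(let q = ((λx. 6) -2) in (q * q))], D=∅>
step 1: <S=∅, E=∅, C=[((λx. 6) -2) :: (λq. (q * q)) :: AP], D=∅>
step 2: <S=∅, E=∅, C=[-2 :: (λx. 6) :: AP :: (λq. (q * q)) :: AP], D=∅>
step 3: <S=[-2], E=∅, C=[(λx. 6) :: AP :: (λq. (q * q)) :: AP], D=∅>
step 4: <S=[clo(λx. 6, ∅) :: -2], E=∅, C=[AP :: (λq. (q * q)) :: AP], D=∅>
step 5: <S=∅, E={x↦-2}, C=[6], D=[(∅, ∅, [(λq. (q * q)) :: AP])]>
step 6: <S=[6], E={x↦-2}, C=∅, D=[(∅, ∅, [(λq. (q * q)) :: AP])]>
step 7: <S=[6], E=∅, C=[(λq. (q * q)) :: AP], D=∅>
step 8: <S=[clo(λq. (q * q), ∅) :: 6], E=∅, C=[AP], D=∅>
step 9: <S=∅, E={q↦6}, C=[(q * q)], D=[(∅, ∅, ∅)]>
step 10: <S=∅, E={q↦6}, C=[q :: q :: PRIM2(mul)], D=[(∅, ∅, ∅)]>
step 11: <S=[6], E={q↦6}, C=[q :: PRIM2(mul)], D=[(∅, ∅, ∅)]>
step 12: <S=[6 :: 6], E={q↦6}, C=[PRIM2(mul)], D=[(∅, ∅, ∅)]>
step 13: <S=[36], E={q↦6}, C=∅, D=[(∅, ∅, ∅)]>
step 14: <S=[36], E=∅, C=∅, D=∅>
→ final value 36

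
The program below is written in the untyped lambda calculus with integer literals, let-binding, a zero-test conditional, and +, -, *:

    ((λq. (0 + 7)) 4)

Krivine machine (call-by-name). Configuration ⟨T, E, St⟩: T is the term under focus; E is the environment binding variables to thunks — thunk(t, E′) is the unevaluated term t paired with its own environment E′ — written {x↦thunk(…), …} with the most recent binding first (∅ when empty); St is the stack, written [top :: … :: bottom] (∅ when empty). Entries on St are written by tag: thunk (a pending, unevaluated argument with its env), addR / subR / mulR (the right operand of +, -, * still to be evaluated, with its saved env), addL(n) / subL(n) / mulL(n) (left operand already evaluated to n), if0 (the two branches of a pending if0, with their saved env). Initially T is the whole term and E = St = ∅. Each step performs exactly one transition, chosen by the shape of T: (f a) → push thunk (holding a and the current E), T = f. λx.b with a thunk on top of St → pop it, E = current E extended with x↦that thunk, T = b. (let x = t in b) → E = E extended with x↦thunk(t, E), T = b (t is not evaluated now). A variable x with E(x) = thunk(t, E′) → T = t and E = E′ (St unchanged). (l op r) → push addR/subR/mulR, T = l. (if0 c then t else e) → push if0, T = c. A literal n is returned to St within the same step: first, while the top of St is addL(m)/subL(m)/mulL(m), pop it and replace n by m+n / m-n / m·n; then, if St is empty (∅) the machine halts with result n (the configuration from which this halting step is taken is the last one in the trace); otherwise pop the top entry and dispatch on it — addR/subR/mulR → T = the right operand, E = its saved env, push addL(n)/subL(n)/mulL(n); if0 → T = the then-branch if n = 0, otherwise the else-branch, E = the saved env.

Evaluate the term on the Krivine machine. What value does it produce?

Answer: 7

Derivation:
[0] <T=((λq. (0 + 7)) 4), E=∅, St=∅>
[1] <T=(λq. (0 + 7)), E=∅, St=[thunk]>
[2] <T=(0 + 7), E={q↦thunk(4, ∅)}, St=∅>
[3] <T=0, E={q↦thunk(4, ∅)}, St=[addR]>
[4] <T=7, E={q↦thunk(4, ∅)}, St=[addL(0)]>
→ final value 7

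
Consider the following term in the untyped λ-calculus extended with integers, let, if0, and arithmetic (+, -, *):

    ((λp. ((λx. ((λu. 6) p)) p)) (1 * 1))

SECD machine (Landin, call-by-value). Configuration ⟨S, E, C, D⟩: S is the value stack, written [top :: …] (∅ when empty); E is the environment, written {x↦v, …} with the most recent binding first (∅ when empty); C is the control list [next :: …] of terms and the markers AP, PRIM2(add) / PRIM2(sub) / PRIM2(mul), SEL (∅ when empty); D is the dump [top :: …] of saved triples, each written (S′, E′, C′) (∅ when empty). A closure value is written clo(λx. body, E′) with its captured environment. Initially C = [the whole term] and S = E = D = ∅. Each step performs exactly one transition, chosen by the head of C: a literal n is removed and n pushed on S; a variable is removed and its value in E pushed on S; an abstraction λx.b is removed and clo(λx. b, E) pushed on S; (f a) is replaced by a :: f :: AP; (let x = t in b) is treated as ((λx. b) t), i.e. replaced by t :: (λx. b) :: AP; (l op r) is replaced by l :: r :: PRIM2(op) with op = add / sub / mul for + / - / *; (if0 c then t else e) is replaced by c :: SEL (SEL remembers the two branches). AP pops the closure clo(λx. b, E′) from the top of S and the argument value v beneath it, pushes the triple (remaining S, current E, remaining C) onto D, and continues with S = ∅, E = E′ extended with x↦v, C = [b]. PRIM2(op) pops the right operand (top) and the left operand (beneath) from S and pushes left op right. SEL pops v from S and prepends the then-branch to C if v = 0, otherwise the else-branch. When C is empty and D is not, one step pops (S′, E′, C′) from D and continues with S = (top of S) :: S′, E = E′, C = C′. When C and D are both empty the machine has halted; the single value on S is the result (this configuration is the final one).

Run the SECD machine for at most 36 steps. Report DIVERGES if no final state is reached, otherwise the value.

Answer: 6

Execution trace:
step 0: [S=∅ | E=∅ | C=[((λp. ((λx. ((λu. 6) p)) p)) (1 * 1))] | D=∅]
step 1: [S=∅ | E=∅ | C=[(1 * 1) :: (λp. ((λx. ((λu. 6) p)) p)) :: AP] | D=∅]
step 2: [S=∅ | E=∅ | C=[1 :: 1 :: PRIM2(mul) :: (λp. ((λx. ((λu. 6) p)) p)) :: AP] | D=∅]
step 3: [S=[1] | E=∅ | C=[1 :: PRIM2(mul) :: (λp. ((λx. ((λu. 6) p)) p)) :: AP] | D=∅]
step 4: [S=[1 :: 1] | E=∅ | C=[PRIM2(mul) :: (λp. ((λx. ((λu. 6) p)) p)) :: AP] | D=∅]
step 5: [S=[1] | E=∅ | C=[(λp. ((λx. ((λu. 6) p)) p)) :: AP] | D=∅]
step 6: [S=[clo(λp. ((λx. ((λu. 6) p)) p), ∅) :: 1] | E=∅ | C=[AP] | D=∅]
step 7: [S=∅ | E={p↦1} | C=[((λx. ((λu. 6) p)) p)] | D=[(∅, ∅, ∅)]]
step 8: [S=∅ | E={p↦1} | C=[p :: (λx. ((λu. 6) p)) :: AP] | D=[(∅, ∅, ∅)]]
step 9: [S=[1] | E={p↦1} | C=[(λx. ((λu. 6) p)) :: AP] | D=[(∅, ∅, ∅)]]
step 10: [S=[clo(λx. ((λu. 6) p), {p↦1}) :: 1] | E={p↦1} | C=[AP] | D=[(∅, ∅, ∅)]]
step 11: [S=∅ | E={x↦1, p↦1} | C=[((λu. 6) p)] | D=[(∅, {p↦1}, ∅) :: (∅, ∅, ∅)]]
step 12: [S=∅ | E={x↦1, p↦1} | C=[p :: (λu. 6) :: AP] | D=[(∅, {p↦1}, ∅) :: (∅, ∅, ∅)]]
step 13: [S=[1] | E={x↦1, p↦1} | C=[(λu. 6) :: AP] | D=[(∅, {p↦1}, ∅) :: (∅, ∅, ∅)]]
step 14: [S=[clo(λu. 6, {x↦1, p↦1}) :: 1] | E={x↦1, p↦1} | C=[AP] | D=[(∅, {p↦1}, ∅) :: (∅, ∅, ∅)]]
step 15: [S=∅ | E={u↦1, x↦1, p↦1} | C=[6] | D=[(∅, {x↦1, p↦1}, ∅) :: (∅, {p↦1}, ∅) :: (∅, ∅, ∅)]]
step 16: [S=[6] | E={u↦1, x↦1, p↦1} | C=∅ | D=[(∅, {x↦1, p↦1}, ∅) :: (∅, {p↦1}, ∅) :: (∅, ∅, ∅)]]
step 17: [S=[6] | E={x↦1, p↦1} | C=∅ | D=[(∅, {p↦1}, ∅) :: (∅, ∅, ∅)]]
step 18: [S=[6] | E={p↦1} | C=∅ | D=[(∅, ∅, ∅)]]
step 19: [S=[6] | E=∅ | C=∅ | D=∅]
→ final value 6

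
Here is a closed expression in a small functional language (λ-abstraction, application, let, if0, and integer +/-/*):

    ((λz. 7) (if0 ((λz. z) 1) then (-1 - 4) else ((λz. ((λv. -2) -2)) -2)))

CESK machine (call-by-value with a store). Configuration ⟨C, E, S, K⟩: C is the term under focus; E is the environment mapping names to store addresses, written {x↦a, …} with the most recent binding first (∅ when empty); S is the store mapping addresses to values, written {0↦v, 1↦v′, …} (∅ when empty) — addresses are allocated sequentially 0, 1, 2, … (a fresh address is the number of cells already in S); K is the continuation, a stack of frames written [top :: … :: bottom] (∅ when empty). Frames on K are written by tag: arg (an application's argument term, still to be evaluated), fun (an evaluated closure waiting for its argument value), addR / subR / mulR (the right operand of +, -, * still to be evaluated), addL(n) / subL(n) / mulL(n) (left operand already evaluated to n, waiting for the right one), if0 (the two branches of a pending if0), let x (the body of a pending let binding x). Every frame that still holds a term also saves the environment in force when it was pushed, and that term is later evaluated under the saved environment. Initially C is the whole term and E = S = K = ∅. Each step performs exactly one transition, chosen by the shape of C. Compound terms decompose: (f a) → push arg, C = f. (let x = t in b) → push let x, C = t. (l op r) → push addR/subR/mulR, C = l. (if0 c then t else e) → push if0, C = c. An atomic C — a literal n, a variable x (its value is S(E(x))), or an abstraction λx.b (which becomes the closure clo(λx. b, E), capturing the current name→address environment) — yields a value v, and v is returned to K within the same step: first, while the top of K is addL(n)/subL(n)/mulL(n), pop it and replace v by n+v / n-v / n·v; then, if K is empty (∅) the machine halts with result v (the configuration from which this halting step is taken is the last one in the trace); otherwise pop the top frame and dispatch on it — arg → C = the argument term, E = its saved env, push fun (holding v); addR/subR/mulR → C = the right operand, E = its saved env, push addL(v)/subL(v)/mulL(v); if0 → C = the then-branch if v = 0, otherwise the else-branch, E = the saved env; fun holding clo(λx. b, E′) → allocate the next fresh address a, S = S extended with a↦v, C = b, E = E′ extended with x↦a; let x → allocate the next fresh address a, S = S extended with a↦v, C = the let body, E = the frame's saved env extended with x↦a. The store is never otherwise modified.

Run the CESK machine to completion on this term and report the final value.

step 0: [C=((λz. 7) (if0 ((λz. z) 1) then (-1 - 4) else ((λz. ((λv. -2) -2)) -2))) | E=∅ | S=∅ | K=∅]
step 1: [C=(λz. 7) | E=∅ | S=∅ | K=[arg]]
step 2: [C=(if0 ((λz. z) 1) then (-1 - 4) else ((λz. ((λv. -2) -2)) -2)) | E=∅ | S=∅ | K=[fun]]
step 3: [C=((λz. z) 1) | E=∅ | S=∅ | K=[if0 :: fun]]
step 4: [C=(λz. z) | E=∅ | S=∅ | K=[arg :: if0 :: fun]]
step 5: [C=1 | E=∅ | S=∅ | K=[fun :: if0 :: fun]]
step 6: [C=z | E={z↦0} | S={0↦1} | K=[if0 :: fun]]
step 7: [C=((λz. ((λv. -2) -2)) -2) | E=∅ | S={0↦1} | K=[fun]]
step 8: [C=(λz. ((λv. -2) -2)) | E=∅ | S={0↦1} | K=[arg :: fun]]
step 9: [C=-2 | E=∅ | S={0↦1} | K=[fun :: fun]]
step 10: [C=((λv. -2) -2) | E={z↦1} | S={0↦1, 1↦-2} | K=[fun]]
step 11: [C=(λv. -2) | E={z↦1} | S={0↦1, 1↦-2} | K=[arg :: fun]]
step 12: [C=-2 | E={z↦1} | S={0↦1, 1↦-2} | K=[fun :: fun]]
step 13: [C=-2 | E={v↦2, z↦1} | S={0↦1, 1↦-2, 2↦-2} | K=[fun]]
step 14: [C=7 | E={z↦3} | S={0↦1, 1↦-2, 2↦-2, 3↦-2} | K=∅]
→ final value 7

Answer: 7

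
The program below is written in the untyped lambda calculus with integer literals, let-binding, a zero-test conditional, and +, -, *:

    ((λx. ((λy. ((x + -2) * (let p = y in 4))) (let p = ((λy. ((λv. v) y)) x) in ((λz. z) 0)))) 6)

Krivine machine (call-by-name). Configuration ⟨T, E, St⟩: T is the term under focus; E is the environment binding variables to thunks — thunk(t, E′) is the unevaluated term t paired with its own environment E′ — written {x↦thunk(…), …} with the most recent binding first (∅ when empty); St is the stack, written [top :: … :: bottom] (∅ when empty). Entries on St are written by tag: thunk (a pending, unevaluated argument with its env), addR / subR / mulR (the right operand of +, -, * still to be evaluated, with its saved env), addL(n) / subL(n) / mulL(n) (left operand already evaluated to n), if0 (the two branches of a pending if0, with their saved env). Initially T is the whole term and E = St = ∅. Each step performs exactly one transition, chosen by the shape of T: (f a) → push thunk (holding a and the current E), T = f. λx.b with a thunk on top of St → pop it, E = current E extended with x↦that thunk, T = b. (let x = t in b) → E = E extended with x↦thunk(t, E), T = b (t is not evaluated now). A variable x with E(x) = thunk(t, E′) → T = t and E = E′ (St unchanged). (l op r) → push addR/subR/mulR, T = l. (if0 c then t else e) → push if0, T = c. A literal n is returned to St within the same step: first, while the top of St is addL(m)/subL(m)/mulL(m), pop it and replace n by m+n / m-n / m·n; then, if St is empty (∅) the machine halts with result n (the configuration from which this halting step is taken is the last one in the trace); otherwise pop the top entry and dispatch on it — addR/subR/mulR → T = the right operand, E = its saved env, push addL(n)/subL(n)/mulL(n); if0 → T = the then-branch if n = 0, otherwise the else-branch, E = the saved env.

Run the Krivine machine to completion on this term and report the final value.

t=0: [T=((λx. ((λy. ((x + -2) * (let p = y in 4))) (let p = ((λy. ((λv. v) y)) x) in ((λz. z) 0)))) 6) | E=∅ | St=∅]
t=1: [T=(λx. ((λy. ((x + -2) * (let p = y in 4))) (let p = ((λy. ((λv. v) y)) x) in ((λz. z) 0)))) | E=∅ | St=[thunk]]
t=2: [T=((λy. ((x + -2) * (let p = y in 4))) (let p = ((λy. ((λv. v) y)) x) in ((λz. z) 0))) | E={x↦thunk(6, ∅)} | St=∅]
t=3: [T=(λy. ((x + -2) * (let p = y in 4))) | E={x↦thunk(6, ∅)} | St=[thunk]]
t=4: [T=((x + -2) * (let p = y in 4)) | E={y↦thunk((let p = ((λy. ((λv. v) y)) x) in ((λz. z) 0)), {x↦thunk(6, ∅)}), x↦thunk(6, ∅)} | St=∅]
t=5: [T=(x + -2) | E={y↦thunk((let p = ((λy. ((λv. v) y)) x) in ((λz. z) 0)), {x↦thunk(6, ∅)}), x↦thunk(6, ∅)} | St=[mulR]]
t=6: [T=x | E={y↦thunk((let p = ((λy. ((λv. v) y)) x) in ((λz. z) 0)), {x↦thunk(6, ∅)}), x↦thunk(6, ∅)} | St=[addR :: mulR]]
t=7: [T=6 | E=∅ | St=[addR :: mulR]]
t=8: [T=-2 | E={y↦thunk((let p = ((λy. ((λv. v) y)) x) in ((λz. z) 0)), {x↦thunk(6, ∅)}), x↦thunk(6, ∅)} | St=[addL(6) :: mulR]]
t=9: [T=(let p = y in 4) | E={y↦thunk((let p = ((λy. ((λv. v) y)) x) in ((λz. z) 0)), {x↦thunk(6, ∅)}), x↦thunk(6, ∅)} | St=[mulL(4)]]
t=10: [T=4 | E={p↦thunk(y, {y↦thunk((let p = ((λy. ((λv. v) y)) x) in ((λz. z) 0)), {x↦thunk(6, ∅)}), x↦thunk(6, ∅)}), y↦thunk((let p = ((λy. ((λv. v) y)) x) in ((λz. z) 0)), {x↦thunk(6, ∅)}), x↦thunk(6, ∅)} | St=[mulL(4)]]
→ final value 16

Answer: 16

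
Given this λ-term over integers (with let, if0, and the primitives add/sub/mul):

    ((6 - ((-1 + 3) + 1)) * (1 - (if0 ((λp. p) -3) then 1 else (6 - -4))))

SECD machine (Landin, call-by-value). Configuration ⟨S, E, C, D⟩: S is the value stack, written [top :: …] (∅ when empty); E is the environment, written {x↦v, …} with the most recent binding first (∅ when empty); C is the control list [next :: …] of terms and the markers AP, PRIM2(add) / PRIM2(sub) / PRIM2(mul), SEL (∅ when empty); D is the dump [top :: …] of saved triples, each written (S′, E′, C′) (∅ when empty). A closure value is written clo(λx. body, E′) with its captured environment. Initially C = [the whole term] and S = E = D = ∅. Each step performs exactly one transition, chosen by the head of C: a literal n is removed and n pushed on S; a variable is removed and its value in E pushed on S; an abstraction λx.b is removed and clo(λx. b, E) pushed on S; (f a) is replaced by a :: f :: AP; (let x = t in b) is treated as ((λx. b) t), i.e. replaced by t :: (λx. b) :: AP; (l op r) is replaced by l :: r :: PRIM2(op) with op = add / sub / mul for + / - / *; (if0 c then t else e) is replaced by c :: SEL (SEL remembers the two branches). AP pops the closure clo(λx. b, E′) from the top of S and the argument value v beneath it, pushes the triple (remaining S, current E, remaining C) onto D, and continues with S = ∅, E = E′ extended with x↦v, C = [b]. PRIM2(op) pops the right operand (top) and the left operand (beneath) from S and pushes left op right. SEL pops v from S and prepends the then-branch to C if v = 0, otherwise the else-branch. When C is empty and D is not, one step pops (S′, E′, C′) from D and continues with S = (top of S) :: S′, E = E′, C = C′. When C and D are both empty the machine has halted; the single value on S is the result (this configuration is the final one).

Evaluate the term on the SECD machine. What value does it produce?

Answer: -27

Execution trace:
step 0: ⟨S=∅; E=∅; C=[((6 - ((-1 + 3) + 1)) * (1 - (if0 ((λp. p) -3) then 1 else (6 - -4))))]; D=∅⟩
step 1: ⟨S=∅; E=∅; C=[(6 - ((-1 + 3) + 1)) :: (1 - (if0 ((λp. p) -3) then 1 else (6 - -4))) :: PRIM2(mul)]; D=∅⟩
step 2: ⟨S=∅; E=∅; C=[6 :: ((-1 + 3) + 1) :: PRIM2(sub) :: (1 - (if0 ((λp. p) -3) then 1 else (6 - -4))) :: PRIM2(mul)]; D=∅⟩
step 3: ⟨S=[6]; E=∅; C=[((-1 + 3) + 1) :: PRIM2(sub) :: (1 - (if0 ((λp. p) -3) then 1 else (6 - -4))) :: PRIM2(mul)]; D=∅⟩
step 4: ⟨S=[6]; E=∅; C=[(-1 + 3) :: 1 :: PRIM2(add) :: PRIM2(sub) :: (1 - (if0 ((λp. p) -3) then 1 else (6 - -4))) :: PRIM2(mul)]; D=∅⟩
step 5: ⟨S=[6]; E=∅; C=[-1 :: 3 :: PRIM2(add) :: 1 :: PRIM2(add) :: PRIM2(sub) :: (1 - (if0 ((λp. p) -3) then 1 else (6 - -4))) :: PRIM2(mul)]; D=∅⟩
step 6: ⟨S=[-1 :: 6]; E=∅; C=[3 :: PRIM2(add) :: 1 :: PRIM2(add) :: PRIM2(sub) :: (1 - (if0 ((λp. p) -3) then 1 else (6 - -4))) :: PRIM2(mul)]; D=∅⟩
step 7: ⟨S=[3 :: -1 :: 6]; E=∅; C=[PRIM2(add) :: 1 :: PRIM2(add) :: PRIM2(sub) :: (1 - (if0 ((λp. p) -3) then 1 else (6 - -4))) :: PRIM2(mul)]; D=∅⟩
step 8: ⟨S=[2 :: 6]; E=∅; C=[1 :: PRIM2(add) :: PRIM2(sub) :: (1 - (if0 ((λp. p) -3) then 1 else (6 - -4))) :: PRIM2(mul)]; D=∅⟩
step 9: ⟨S=[1 :: 2 :: 6]; E=∅; C=[PRIM2(add) :: PRIM2(sub) :: (1 - (if0 ((λp. p) -3) then 1 else (6 - -4))) :: PRIM2(mul)]; D=∅⟩
step 10: ⟨S=[3 :: 6]; E=∅; C=[PRIM2(sub) :: (1 - (if0 ((λp. p) -3) then 1 else (6 - -4))) :: PRIM2(mul)]; D=∅⟩
step 11: ⟨S=[3]; E=∅; C=[(1 - (if0 ((λp. p) -3) then 1 else (6 - -4))) :: PRIM2(mul)]; D=∅⟩
step 12: ⟨S=[3]; E=∅; C=[1 :: (if0 ((λp. p) -3) then 1 else (6 - -4)) :: PRIM2(sub) :: PRIM2(mul)]; D=∅⟩
step 13: ⟨S=[1 :: 3]; E=∅; C=[(if0 ((λp. p) -3) then 1 else (6 - -4)) :: PRIM2(sub) :: PRIM2(mul)]; D=∅⟩
step 14: ⟨S=[1 :: 3]; E=∅; C=[((λp. p) -3) :: SEL :: PRIM2(sub) :: PRIM2(mul)]; D=∅⟩
step 15: ⟨S=[1 :: 3]; E=∅; C=[-3 :: (λp. p) :: AP :: SEL :: PRIM2(sub) :: PRIM2(mul)]; D=∅⟩
step 16: ⟨S=[-3 :: 1 :: 3]; E=∅; C=[(λp. p) :: AP :: SEL :: PRIM2(sub) :: PRIM2(mul)]; D=∅⟩
step 17: ⟨S=[clo(λp. p, ∅) :: -3 :: 1 :: 3]; E=∅; C=[AP :: SEL :: PRIM2(sub) :: PRIM2(mul)]; D=∅⟩
step 18: ⟨S=∅; E={p↦-3}; C=[p]; D=[([1 :: 3], ∅, [SEL :: PRIM2(sub) :: PRIM2(mul)])]⟩
step 19: ⟨S=[-3]; E={p↦-3}; C=∅; D=[([1 :: 3], ∅, [SEL :: PRIM2(sub) :: PRIM2(mul)])]⟩
step 20: ⟨S=[-3 :: 1 :: 3]; E=∅; C=[SEL :: PRIM2(sub) :: PRIM2(mul)]; D=∅⟩
step 21: ⟨S=[1 :: 3]; E=∅; C=[(6 - -4) :: PRIM2(sub) :: PRIM2(mul)]; D=∅⟩
step 22: ⟨S=[1 :: 3]; E=∅; C=[6 :: -4 :: PRIM2(sub) :: PRIM2(sub) :: PRIM2(mul)]; D=∅⟩
step 23: ⟨S=[6 :: 1 :: 3]; E=∅; C=[-4 :: PRIM2(sub) :: PRIM2(sub) :: PRIM2(mul)]; D=∅⟩
step 24: ⟨S=[-4 :: 6 :: 1 :: 3]; E=∅; C=[PRIM2(sub) :: PRIM2(sub) :: PRIM2(mul)]; D=∅⟩
step 25: ⟨S=[10 :: 1 :: 3]; E=∅; C=[PRIM2(sub) :: PRIM2(mul)]; D=∅⟩
step 26: ⟨S=[-9 :: 3]; E=∅; C=[PRIM2(mul)]; D=∅⟩
step 27: ⟨S=[-27]; E=∅; C=∅; D=∅⟩
→ final value -27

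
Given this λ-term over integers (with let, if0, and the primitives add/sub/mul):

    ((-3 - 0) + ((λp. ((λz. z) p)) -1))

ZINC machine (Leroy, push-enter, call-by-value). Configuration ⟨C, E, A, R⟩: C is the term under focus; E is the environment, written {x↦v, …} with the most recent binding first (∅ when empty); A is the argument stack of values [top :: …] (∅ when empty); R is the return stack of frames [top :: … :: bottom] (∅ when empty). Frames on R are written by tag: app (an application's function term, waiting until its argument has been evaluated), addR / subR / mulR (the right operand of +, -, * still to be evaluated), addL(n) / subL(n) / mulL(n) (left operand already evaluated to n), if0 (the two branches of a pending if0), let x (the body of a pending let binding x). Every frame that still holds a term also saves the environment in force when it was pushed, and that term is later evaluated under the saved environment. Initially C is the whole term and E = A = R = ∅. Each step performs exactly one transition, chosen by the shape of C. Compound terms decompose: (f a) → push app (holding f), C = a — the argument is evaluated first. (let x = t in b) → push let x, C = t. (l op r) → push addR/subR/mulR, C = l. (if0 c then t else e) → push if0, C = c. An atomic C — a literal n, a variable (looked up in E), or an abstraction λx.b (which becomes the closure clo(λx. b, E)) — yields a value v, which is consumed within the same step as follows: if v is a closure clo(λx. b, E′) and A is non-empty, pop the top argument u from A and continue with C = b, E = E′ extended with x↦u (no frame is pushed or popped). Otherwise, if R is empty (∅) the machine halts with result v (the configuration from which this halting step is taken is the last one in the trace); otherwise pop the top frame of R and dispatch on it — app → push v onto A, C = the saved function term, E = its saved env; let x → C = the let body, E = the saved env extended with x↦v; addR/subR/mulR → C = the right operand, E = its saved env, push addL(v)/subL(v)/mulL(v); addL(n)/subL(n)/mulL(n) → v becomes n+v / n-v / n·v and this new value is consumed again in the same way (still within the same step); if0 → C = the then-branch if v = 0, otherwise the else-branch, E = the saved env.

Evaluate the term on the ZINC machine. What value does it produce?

step 0: ⟨C=((-3 - 0) + ((λp. ((λz. z) p)) -1)); E=∅; A=∅; R=∅⟩
step 1: ⟨C=(-3 - 0); E=∅; A=∅; R=[addR]⟩
step 2: ⟨C=-3; E=∅; A=∅; R=[subR :: addR]⟩
step 3: ⟨C=0; E=∅; A=∅; R=[subL(-3) :: addR]⟩
step 4: ⟨C=((λp. ((λz. z) p)) -1); E=∅; A=∅; R=[addL(-3)]⟩
step 5: ⟨C=-1; E=∅; A=∅; R=[app :: addL(-3)]⟩
step 6: ⟨C=(λp. ((λz. z) p)); E=∅; A=[-1]; R=[addL(-3)]⟩
step 7: ⟨C=((λz. z) p); E={p↦-1}; A=∅; R=[addL(-3)]⟩
step 8: ⟨C=p; E={p↦-1}; A=∅; R=[app :: addL(-3)]⟩
step 9: ⟨C=(λz. z); E={p↦-1}; A=[-1]; R=[addL(-3)]⟩
step 10: ⟨C=z; E={z↦-1, p↦-1}; A=∅; R=[addL(-3)]⟩
→ final value -4

Answer: -4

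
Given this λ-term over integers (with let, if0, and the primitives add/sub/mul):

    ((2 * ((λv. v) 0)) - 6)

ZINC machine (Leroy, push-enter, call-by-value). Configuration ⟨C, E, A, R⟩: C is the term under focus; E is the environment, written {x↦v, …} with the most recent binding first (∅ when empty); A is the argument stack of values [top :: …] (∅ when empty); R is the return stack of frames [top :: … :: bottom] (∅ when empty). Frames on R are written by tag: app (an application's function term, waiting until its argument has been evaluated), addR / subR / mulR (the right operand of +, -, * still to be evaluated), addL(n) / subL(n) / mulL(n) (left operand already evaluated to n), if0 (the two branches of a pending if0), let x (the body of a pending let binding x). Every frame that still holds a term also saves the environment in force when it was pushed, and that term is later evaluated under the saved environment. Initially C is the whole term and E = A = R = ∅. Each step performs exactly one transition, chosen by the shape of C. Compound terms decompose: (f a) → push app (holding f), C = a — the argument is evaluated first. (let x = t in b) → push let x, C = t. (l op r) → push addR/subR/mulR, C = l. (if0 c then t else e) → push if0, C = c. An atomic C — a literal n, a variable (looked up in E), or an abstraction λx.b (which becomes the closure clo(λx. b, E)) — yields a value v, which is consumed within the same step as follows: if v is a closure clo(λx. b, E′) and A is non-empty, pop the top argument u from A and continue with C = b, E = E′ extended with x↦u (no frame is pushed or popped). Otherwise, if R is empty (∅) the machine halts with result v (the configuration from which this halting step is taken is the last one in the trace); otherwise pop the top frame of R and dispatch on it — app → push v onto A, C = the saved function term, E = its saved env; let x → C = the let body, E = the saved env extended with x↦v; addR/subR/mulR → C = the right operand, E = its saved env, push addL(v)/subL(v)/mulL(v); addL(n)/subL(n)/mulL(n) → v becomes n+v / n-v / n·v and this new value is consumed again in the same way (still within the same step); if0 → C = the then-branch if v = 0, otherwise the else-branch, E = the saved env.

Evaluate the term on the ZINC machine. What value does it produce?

[0] <C=((2 * ((λv. v) 0)) - 6), E=∅, A=∅, R=∅>
[1] <C=(2 * ((λv. v) 0)), E=∅, A=∅, R=[subR]>
[2] <C=2, E=∅, A=∅, R=[mulR :: subR]>
[3] <C=((λv. v) 0), E=∅, A=∅, R=[mulL(2) :: subR]>
[4] <C=0, E=∅, A=∅, R=[app :: mulL(2) :: subR]>
[5] <C=(λv. v), E=∅, A=[0], R=[mulL(2) :: subR]>
[6] <C=v, E={v↦0}, A=∅, R=[mulL(2) :: subR]>
[7] <C=6, E=∅, A=∅, R=[subL(0)]>
→ final value -6

Answer: -6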